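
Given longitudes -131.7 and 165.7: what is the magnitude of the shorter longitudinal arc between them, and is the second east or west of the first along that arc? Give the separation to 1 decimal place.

Raw difference: 165.7 − -131.7 = 297.4°.
Normalise into (−180°, 180°]: 297.4° − 360° = -62.6°.
Negative ⇒ the second point lies to the west; separation 62.6°.

62.6° west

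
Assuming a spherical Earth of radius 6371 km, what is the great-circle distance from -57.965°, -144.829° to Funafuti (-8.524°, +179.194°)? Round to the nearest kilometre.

Δλ = 179.194 − -144.829 = 324.023°; wrapped into (−180°, 180°]: -35.977°.
Δφ = -8.524 − -57.965 = 49.441°.
a = sin²(Δφ/2) + cos φ₁ · cos φ₂ · sin²(Δλ/2) = 0.224916.
c = 2·atan2(√a, √(1−a)) = 0.98823 rad → d = 6371·c ≈ 6296.01 km.

6296 km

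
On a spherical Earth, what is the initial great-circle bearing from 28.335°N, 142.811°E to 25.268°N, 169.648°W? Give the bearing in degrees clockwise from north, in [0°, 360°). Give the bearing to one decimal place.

Δλ = -169.648 − 142.811 = -312.459°; wrapped into (−180°, 180°]: 47.541°.
θ = atan2( sin Δλ · cos φ₂ , cos φ₁ · sin φ₂ − sin φ₁ · cos φ₂ · cos Δλ )
  = atan2(0.66717, 0.08596) = 82.658° → normalised to [0°, 360°): 82.658°.

82.7°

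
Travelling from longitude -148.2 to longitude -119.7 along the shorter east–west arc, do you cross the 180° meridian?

No

Signed shortest Δλ = ((-119.7 − -148.2 + 180) mod 360) − 180 = 28.5°.
Going east by 28.5° from -148.2° reaches -119.7° without touching 180°.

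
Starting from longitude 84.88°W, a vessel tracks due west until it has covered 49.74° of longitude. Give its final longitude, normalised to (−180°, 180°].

Start at -84.88°; shift −49.74° → -134.62°.
-134.62° already lies in (−180°, 180°].

134.62°W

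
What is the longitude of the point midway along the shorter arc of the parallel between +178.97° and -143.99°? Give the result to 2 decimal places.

Signed shortest Δλ from +178.97° to -143.99° is +37.04°.
Midpoint longitude = +178.97° + (+37.04°)/2 = +178.97° + 18.52° = +197.49°.
Normalise into (−180°, 180°]: -162.51°.
(The naïve average (+178.97 + -143.99)/2 = 17.49° is on the wrong side of the globe.)

-162.51°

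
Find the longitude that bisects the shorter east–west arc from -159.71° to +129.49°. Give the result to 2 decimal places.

+164.89°

Signed shortest Δλ from -159.71° to +129.49° is -70.80°.
Midpoint longitude = -159.71° + (-70.80°)/2 = -159.71° − 35.40° = -195.11°.
Normalise into (−180°, 180°]: +164.89°.
(The naïve average (-159.71 + +129.49)/2 = -15.11° is on the wrong side of the globe.)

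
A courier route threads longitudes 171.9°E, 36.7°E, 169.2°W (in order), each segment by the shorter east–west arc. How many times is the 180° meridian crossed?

1

Leg 1: +171.9° → +36.7°, shortest Δλ = -135.2° (west) — does not cross 180°.
Leg 2: +36.7° → -169.2°, shortest Δλ = 154.1° (east) — crosses 180°.
Total crossings: 1.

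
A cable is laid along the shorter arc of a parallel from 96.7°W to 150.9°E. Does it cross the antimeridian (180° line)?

Naïve |150.9 − -96.7| = 247.6° > 180°, so the shorter arc goes the other way round — across 180°.
Signed shortest Δλ = ((150.9 − -96.7 + 180) mod 360) − 180 = -112.4°.
Going west by 112.4° from -96.7° passes through 180° before reaching +150.9°.

Yes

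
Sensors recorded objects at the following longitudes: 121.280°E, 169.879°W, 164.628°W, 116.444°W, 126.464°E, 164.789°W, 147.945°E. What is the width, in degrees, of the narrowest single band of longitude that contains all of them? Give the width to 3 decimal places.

122.276°

Sort the longitudes: -169.879°, -164.789°, -164.628°, -116.444°, +121.280°, +126.464°, +147.945°.
Eastward gaps between consecutive values (wrapping around): 5.090°, 0.161°, 48.184°, 237.724°, 5.184°, 21.481°, 42.176°.
Largest gap = 237.724° ⇒ minimal covering band is its complement: 360° − 237.724° = 122.276°.
Band runs from +121.280° eastward to -116.444°, crossing the antimeridian.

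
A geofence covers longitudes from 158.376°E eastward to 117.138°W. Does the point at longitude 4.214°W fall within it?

Band width going east from +158.376° to -117.138°: ((-117.138 − 158.376) mod 360) = 84.486°.
Offset of -4.214° east of the west edge: ((-4.214 − 158.376) mod 360) = 197.410°.
197.410° > 84.486° ⇒ outside.

No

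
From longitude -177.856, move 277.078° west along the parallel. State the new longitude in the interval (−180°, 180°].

Start at -177.856°; shift −277.078° → -454.934°.
-454.934° lies outside (−180°, 180°]; add 360° → -94.934°.

-94.934°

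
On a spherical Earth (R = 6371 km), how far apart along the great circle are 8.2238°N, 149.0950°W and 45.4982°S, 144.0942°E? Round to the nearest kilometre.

8912 km

Δλ = 144.0942 − -149.0950 = 293.1892°; wrapped into (−180°, 180°]: -66.8108°.
Δφ = -45.4982 − 8.2238 = -53.7220°.
a = sin²(Δφ/2) + cos φ₁ · cos φ₂ · sin²(Δλ/2) = 0.414427.
c = 2·atan2(√a, √(1−a)) = 1.39880 rad → d = 6371·c ≈ 8911.77 km.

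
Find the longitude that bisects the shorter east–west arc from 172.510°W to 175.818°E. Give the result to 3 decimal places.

178.346°W

Signed shortest Δλ from -172.510° to +175.818° is -11.672°.
Midpoint longitude = -172.510° + (-11.672°)/2 = -172.510° − 5.836° = -178.346°.
(The naïve average (-172.510 + +175.818)/2 = 1.654° is on the wrong side of the globe.)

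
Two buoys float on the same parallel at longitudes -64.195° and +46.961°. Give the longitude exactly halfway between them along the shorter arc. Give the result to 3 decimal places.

-8.617°

Signed shortest Δλ from -64.195° to +46.961° is +111.156°.
Midpoint longitude = -64.195° + (+111.156°)/2 = -64.195° + 55.578° = -8.617°.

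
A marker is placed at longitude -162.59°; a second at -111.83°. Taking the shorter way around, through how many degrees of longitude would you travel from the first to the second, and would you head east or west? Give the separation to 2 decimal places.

50.76° east

Raw difference: -111.83 − -162.59 = 50.76°.
Normalise into (−180°, 180°]: 50.76° stays 50.76°.
Positive ⇒ the second point lies to the east; separation 50.76°.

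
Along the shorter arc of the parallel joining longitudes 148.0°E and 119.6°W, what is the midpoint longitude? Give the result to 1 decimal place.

Signed shortest Δλ from +148.0° to -119.6° is +92.4°.
Midpoint longitude = +148.0° + (+92.4°)/2 = +148.0° + 46.2° = +194.2°.
Normalise into (−180°, 180°]: -165.8°.
(The naïve average (+148.0 + -119.6)/2 = 14.2° is on the wrong side of the globe.)

165.8°W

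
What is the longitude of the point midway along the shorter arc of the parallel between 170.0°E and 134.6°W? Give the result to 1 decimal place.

162.3°W

Signed shortest Δλ from +170.0° to -134.6° is +55.4°.
Midpoint longitude = +170.0° + (+55.4°)/2 = +170.0° + 27.7° = +197.7°.
Normalise into (−180°, 180°]: -162.3°.
(The naïve average (+170.0 + -134.6)/2 = 17.7° is on the wrong side of the globe.)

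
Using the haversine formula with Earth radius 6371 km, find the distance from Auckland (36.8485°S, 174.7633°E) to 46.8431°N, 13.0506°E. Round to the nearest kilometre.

18144 km

Δλ = 13.0506 − 174.7633 = -161.7127°.
Δφ = 46.8431 − -36.8485 = 83.6916°.
a = sin²(Δφ/2) + cos φ₁ · cos φ₂ · sin²(Δλ/2) = 0.978590.
c = 2·atan2(√a, √(1−a)) = 2.84790 rad → d = 6371·c ≈ 18143.94 km.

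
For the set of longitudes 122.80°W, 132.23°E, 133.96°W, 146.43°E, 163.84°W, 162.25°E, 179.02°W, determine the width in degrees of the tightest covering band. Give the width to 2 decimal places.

Sort the longitudes: -179.02°, -163.84°, -133.96°, -122.80°, +132.23°, +146.43°, +162.25°.
Eastward gaps between consecutive values (wrapping around): 15.18°, 29.88°, 11.16°, 255.03°, 14.20°, 15.82°, 18.73°.
Largest gap = 255.03° ⇒ minimal covering band is its complement: 360° − 255.03° = 104.97°.
Band runs from +132.23° eastward to -122.80°, crossing the antimeridian.

104.97°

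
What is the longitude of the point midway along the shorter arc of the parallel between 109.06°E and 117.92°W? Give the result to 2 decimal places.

175.57°E

Signed shortest Δλ from +109.06° to -117.92° is +133.02°.
Midpoint longitude = +109.06° + (+133.02°)/2 = +109.06° + 66.51° = +175.57°.
(The naïve average (+109.06 + -117.92)/2 = -4.43° is on the wrong side of the globe.)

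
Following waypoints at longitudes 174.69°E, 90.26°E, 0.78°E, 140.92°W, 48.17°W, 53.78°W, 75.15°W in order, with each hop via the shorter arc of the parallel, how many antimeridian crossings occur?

0

Leg 1: +174.69° → +90.26°, shortest Δλ = -84.43° (west) — does not cross 180°.
Leg 2: +90.26° → +0.78°, shortest Δλ = -89.48° (west) — does not cross 180°.
Leg 3: +0.78° → -140.92°, shortest Δλ = -141.7° (west) — does not cross 180°.
Leg 4: -140.92° → -48.17°, shortest Δλ = 92.75° (east) — does not cross 180°.
Leg 5: -48.17° → -53.78°, shortest Δλ = -5.61° (west) — does not cross 180°.
Leg 6: -53.78° → -75.15°, shortest Δλ = -21.37° (west) — does not cross 180°.
Total crossings: 0.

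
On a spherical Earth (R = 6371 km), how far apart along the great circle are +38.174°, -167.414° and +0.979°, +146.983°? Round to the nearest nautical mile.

Δλ = 146.983 − -167.414 = 314.397°; wrapped into (−180°, 180°]: -45.603°.
Δφ = 0.979 − 38.174 = -37.195°.
a = sin²(Δφ/2) + cos φ₁ · cos φ₂ · sin²(Δλ/2) = 0.219759.
c = 2·atan2(√a, √(1−a)) = 0.97583 rad → d = 6371·c ≈ 6217.01 km ≈ 3356.91 nmi.

3357 nmi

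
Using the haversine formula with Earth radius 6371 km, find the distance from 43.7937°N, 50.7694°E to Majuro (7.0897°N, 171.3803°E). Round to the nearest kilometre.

Δλ = 171.3803 − 50.7694 = 120.6109°.
Δφ = 7.0897 − 43.7937 = -36.7040°.
a = sin²(Δφ/2) + cos φ₁ · cos φ₂ · sin²(Δλ/2) = 0.639668.
c = 2·atan2(√a, √(1−a)) = 1.85390 rad → d = 6371·c ≈ 11811.19 km.

11811 km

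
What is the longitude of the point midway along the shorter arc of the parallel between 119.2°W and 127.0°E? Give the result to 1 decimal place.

Signed shortest Δλ from -119.2° to +127.0° is -113.8°.
Midpoint longitude = -119.2° + (-113.8°)/2 = -119.2° − 56.9° = -176.1°.
(The naïve average (-119.2 + +127.0)/2 = 3.9° is on the wrong side of the globe.)

176.1°W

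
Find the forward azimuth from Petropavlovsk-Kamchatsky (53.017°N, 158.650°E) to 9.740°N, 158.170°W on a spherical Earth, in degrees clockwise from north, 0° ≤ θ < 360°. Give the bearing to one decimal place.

Δλ = -158.170 − 158.650 = -316.820°; wrapped into (−180°, 180°]: 43.180°.
θ = atan2( sin Δλ · cos φ₂ , cos φ₁ · sin φ₂ − sin φ₁ · cos φ₂ · cos Δλ )
  = atan2(0.67443, -0.47233) = 125.005° → normalised to [0°, 360°): 125.005°.

125.0°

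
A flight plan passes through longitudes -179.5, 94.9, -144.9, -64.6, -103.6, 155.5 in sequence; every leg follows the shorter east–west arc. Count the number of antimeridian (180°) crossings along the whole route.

Leg 1: -179.5° → +94.9°, shortest Δλ = -85.6° (west) — crosses 180°.
Leg 2: +94.9° → -144.9°, shortest Δλ = 120.2° (east) — crosses 180°.
Leg 3: -144.9° → -64.6°, shortest Δλ = 80.3° (east) — does not cross 180°.
Leg 4: -64.6° → -103.6°, shortest Δλ = -39.0° (west) — does not cross 180°.
Leg 5: -103.6° → +155.5°, shortest Δλ = -100.9° (west) — crosses 180°.
Total crossings: 3.

3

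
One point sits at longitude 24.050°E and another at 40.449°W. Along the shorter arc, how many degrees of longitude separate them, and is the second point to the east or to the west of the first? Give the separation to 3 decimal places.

Raw difference: -40.449 − 24.050 = -64.499°.
Normalise into (−180°, 180°]: -64.499° stays -64.499°.
Negative ⇒ the second point lies to the west; separation 64.499°.

64.499° west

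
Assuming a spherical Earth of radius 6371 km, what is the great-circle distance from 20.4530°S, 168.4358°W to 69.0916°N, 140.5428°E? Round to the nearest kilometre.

10749 km

Δλ = 140.5428 − -168.4358 = 308.9786°; wrapped into (−180°, 180°]: -51.0214°.
Δφ = 69.0916 − -20.4530 = 89.5446°.
a = sin²(Δφ/2) + cos φ₁ · cos φ₂ · sin²(Δλ/2) = 0.558048.
c = 2·atan2(√a, √(1−a)) = 1.68715 rad → d = 6371·c ≈ 10748.86 km.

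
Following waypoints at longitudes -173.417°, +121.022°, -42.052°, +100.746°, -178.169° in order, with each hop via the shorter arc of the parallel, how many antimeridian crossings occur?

2

Leg 1: -173.417° → +121.022°, shortest Δλ = -65.561° (west) — crosses 180°.
Leg 2: +121.022° → -42.052°, shortest Δλ = -163.074° (west) — does not cross 180°.
Leg 3: -42.052° → +100.746°, shortest Δλ = 142.798° (east) — does not cross 180°.
Leg 4: +100.746° → -178.169°, shortest Δλ = 81.085° (east) — crosses 180°.
Total crossings: 2.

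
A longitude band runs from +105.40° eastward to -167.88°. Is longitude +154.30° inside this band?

Band width going east from +105.40° to -167.88°: ((-167.88 − 105.40) mod 360) = 86.72°.
Offset of +154.30° east of the west edge: ((154.30 − 105.40) mod 360) = 48.90°.
48.90° ≤ 86.72° ⇒ inside.

Yes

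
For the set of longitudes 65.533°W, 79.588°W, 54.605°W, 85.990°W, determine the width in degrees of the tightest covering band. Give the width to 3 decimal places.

31.385°

Sort the longitudes: -85.990°, -79.588°, -65.533°, -54.605°.
Eastward gaps between consecutive values (wrapping around): 6.402°, 14.055°, 10.928°, 328.615°.
Largest gap = 328.615° ⇒ minimal covering band is its complement: 360° − 328.615° = 31.385°.
Band runs from -85.990° eastward to -54.605°.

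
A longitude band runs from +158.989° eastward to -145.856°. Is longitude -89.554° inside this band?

No

Band width going east from +158.989° to -145.856°: ((-145.856 − 158.989) mod 360) = 55.155°.
Offset of -89.554° east of the west edge: ((-89.554 − 158.989) mod 360) = 111.457°.
111.457° > 55.155° ⇒ outside.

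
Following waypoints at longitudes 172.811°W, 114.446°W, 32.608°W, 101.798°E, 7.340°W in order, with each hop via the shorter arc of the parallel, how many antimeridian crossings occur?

Leg 1: -172.811° → -114.446°, shortest Δλ = 58.365° (east) — does not cross 180°.
Leg 2: -114.446° → -32.608°, shortest Δλ = 81.838° (east) — does not cross 180°.
Leg 3: -32.608° → +101.798°, shortest Δλ = 134.406° (east) — does not cross 180°.
Leg 4: +101.798° → -7.340°, shortest Δλ = -109.138° (west) — does not cross 180°.
Total crossings: 0.

0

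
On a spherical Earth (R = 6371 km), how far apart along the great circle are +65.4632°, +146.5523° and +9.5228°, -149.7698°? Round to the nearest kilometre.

Δλ = -149.7698 − 146.5523 = -296.3221°; wrapped into (−180°, 180°]: 63.6779°.
Δφ = 9.5228 − 65.4632 = -55.9404°.
a = sin²(Δφ/2) + cos φ₁ · cos φ₂ · sin²(Δλ/2) = 0.333948.
c = 2·atan2(√a, √(1−a)) = 1.23226 rad → d = 6371·c ≈ 7850.75 km.

7851 km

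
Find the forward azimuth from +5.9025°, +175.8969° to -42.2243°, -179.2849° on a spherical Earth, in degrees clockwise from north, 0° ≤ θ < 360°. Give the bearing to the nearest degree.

Δλ = -179.2849 − 175.8969 = -355.1818°; wrapped into (−180°, 180°]: 4.8182°.
θ = atan2( sin Δλ · cos φ₂ , cos φ₁ · sin φ₂ − sin φ₁ · cos φ₂ · cos Δλ )
  = atan2(0.06220, -0.74435) = 175.223° → normalised to [0°, 360°): 175.223°.

175°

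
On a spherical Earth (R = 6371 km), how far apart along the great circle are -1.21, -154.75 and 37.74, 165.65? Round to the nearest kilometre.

Δλ = 165.65 − -154.75 = 320.40°; wrapped into (−180°, 180°]: -39.60°.
Δφ = 37.74 − -1.21 = 38.95°.
a = sin²(Δφ/2) + cos φ₁ · cos φ₂ · sin²(Δλ/2) = 0.201871.
c = 2·atan2(√a, √(1−a)) = 0.93196 rad → d = 6371·c ≈ 5937.55 km.

5938 km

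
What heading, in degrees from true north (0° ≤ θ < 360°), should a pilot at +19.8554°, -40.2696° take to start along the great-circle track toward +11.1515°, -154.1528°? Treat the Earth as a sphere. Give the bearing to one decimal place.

Δλ = -154.1528 − -40.2696 = -113.8832°.
θ = atan2( sin Δλ · cos φ₂ , cos φ₁ · sin φ₂ − sin φ₁ · cos φ₂ · cos Δλ )
  = atan2(-0.89711, 0.31682) = -70.549° → normalised to [0°, 360°): 289.451°.

289.5°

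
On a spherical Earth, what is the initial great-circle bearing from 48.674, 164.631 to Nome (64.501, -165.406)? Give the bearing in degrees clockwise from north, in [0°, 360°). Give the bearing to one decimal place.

34.2°

Δλ = -165.406 − 164.631 = -330.037°; wrapped into (−180°, 180°]: 29.963°.
θ = atan2( sin Δλ · cos φ₂ , cos φ₁ · sin φ₂ − sin φ₁ · cos φ₂ · cos Δλ )
  = atan2(0.21501, 0.31594) = 34.236° → normalised to [0°, 360°): 34.236°.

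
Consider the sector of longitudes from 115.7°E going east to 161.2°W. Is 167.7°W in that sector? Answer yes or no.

Yes

Band width going east from +115.7° to -161.2°: ((-161.2 − 115.7) mod 360) = 83.1°.
Offset of -167.7° east of the west edge: ((-167.7 − 115.7) mod 360) = 76.6°.
76.6° ≤ 83.1° ⇒ inside.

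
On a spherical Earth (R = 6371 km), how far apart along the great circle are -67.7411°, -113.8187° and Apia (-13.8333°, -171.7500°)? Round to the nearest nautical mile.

3926 nmi

Δλ = -171.7500 − -113.8187 = -57.9313°.
Δφ = -13.8333 − -67.7411 = 53.9078°.
a = sin²(Δφ/2) + cos φ₁ · cos φ₂ · sin²(Δλ/2) = 0.291719.
c = 2·atan2(√a, √(1−a)) = 1.14114 rad → d = 6371·c ≈ 7270.18 km ≈ 3925.58 nmi.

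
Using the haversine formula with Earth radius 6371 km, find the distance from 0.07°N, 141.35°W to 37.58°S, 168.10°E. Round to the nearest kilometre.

6651 km

Δλ = 168.10 − -141.35 = 309.45°; wrapped into (−180°, 180°]: -50.55°.
Δφ = -37.58 − 0.07 = -37.65°.
a = sin²(Δφ/2) + cos φ₁ · cos φ₂ · sin²(Δλ/2) = 0.248593.
c = 2·atan2(√a, √(1−a)) = 1.04394 rad → d = 6371·c ≈ 6650.97 km.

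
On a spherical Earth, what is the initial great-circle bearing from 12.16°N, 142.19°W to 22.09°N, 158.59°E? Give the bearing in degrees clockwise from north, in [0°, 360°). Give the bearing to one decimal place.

288.6°

Δλ = 158.59 − -142.19 = 300.78°; wrapped into (−180°, 180°]: -59.22°.
θ = atan2( sin Δλ · cos φ₂ , cos φ₁ · sin φ₂ − sin φ₁ · cos φ₂ · cos Δλ )
  = atan2(-0.79607, 0.26774) = -71.411° → normalised to [0°, 360°): 288.589°.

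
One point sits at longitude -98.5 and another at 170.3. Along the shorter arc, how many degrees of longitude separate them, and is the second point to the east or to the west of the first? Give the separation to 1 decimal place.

Raw difference: 170.3 − -98.5 = 268.8°.
Normalise into (−180°, 180°]: 268.8° − 360° = -91.2°.
Negative ⇒ the second point lies to the west; separation 91.2°.

91.2° west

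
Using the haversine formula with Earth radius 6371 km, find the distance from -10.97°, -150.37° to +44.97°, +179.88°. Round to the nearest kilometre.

6901 km

Δλ = 179.88 − -150.37 = 330.25°; wrapped into (−180°, 180°]: -29.75°.
Δφ = 44.97 − -10.97 = 55.94°.
a = sin²(Δφ/2) + cos φ₁ · cos φ₂ · sin²(Δλ/2) = 0.265741.
c = 2·atan2(√a, √(1−a)) = 1.08318 rad → d = 6371·c ≈ 6900.96 km.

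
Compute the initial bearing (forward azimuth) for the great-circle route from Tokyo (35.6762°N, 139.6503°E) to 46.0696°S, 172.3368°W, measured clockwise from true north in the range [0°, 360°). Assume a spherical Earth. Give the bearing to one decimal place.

148.9°

Δλ = -172.3368 − 139.6503 = -311.9871°; wrapped into (−180°, 180°]: 48.0129°.
θ = atan2( sin Δλ · cos φ₂ , cos φ₁ · sin φ₂ − sin φ₁ · cos φ₂ · cos Δλ )
  = atan2(0.51569, -0.85570) = 148.925° → normalised to [0°, 360°): 148.925°.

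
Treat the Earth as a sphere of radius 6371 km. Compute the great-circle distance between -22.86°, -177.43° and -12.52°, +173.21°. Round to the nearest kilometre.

1517 km

Δλ = 173.21 − -177.43 = 350.64°; wrapped into (−180°, 180°]: -9.36°.
Δφ = -12.52 − -22.86 = 10.34°.
a = sin²(Δφ/2) + cos φ₁ · cos φ₂ · sin²(Δλ/2) = 0.014108.
c = 2·atan2(√a, √(1−a)) = 0.23812 rad → d = 6371·c ≈ 1517.06 km.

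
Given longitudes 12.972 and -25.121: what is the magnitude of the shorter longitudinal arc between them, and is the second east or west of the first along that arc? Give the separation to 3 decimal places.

38.093° west

Raw difference: -25.121 − 12.972 = -38.093°.
Normalise into (−180°, 180°]: -38.093° stays -38.093°.
Negative ⇒ the second point lies to the west; separation 38.093°.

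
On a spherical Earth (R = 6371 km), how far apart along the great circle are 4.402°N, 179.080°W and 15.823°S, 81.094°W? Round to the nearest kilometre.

10994 km

Δλ = -81.094 − -179.080 = 97.986°.
Δφ = -15.823 − 4.402 = -20.225°.
a = sin²(Δφ/2) + cos φ₁ · cos φ₂ · sin²(Δλ/2) = 0.577100.
c = 2·atan2(√a, √(1−a)) = 1.72561 rad → d = 6371·c ≈ 10993.89 km.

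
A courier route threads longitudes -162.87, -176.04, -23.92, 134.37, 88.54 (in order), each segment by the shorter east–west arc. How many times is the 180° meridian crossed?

Leg 1: -162.87° → -176.04°, shortest Δλ = -13.17° (west) — does not cross 180°.
Leg 2: -176.04° → -23.92°, shortest Δλ = 152.12° (east) — does not cross 180°.
Leg 3: -23.92° → +134.37°, shortest Δλ = 158.29° (east) — does not cross 180°.
Leg 4: +134.37° → +88.54°, shortest Δλ = -45.83° (west) — does not cross 180°.
Total crossings: 0.

0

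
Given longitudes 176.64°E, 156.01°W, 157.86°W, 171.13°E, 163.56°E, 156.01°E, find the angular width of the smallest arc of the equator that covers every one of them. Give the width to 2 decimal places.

47.98°

Sort the longitudes: -157.86°, -156.01°, +156.01°, +163.56°, +171.13°, +176.64°.
Eastward gaps between consecutive values (wrapping around): 1.85°, 312.02°, 7.55°, 7.57°, 5.51°, 25.50°.
Largest gap = 312.02° ⇒ minimal covering band is its complement: 360° − 312.02° = 47.98°.
Band runs from +156.01° eastward to -156.01°, crossing the antimeridian.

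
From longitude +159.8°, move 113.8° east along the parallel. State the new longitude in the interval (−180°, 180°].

Start at +159.8°; shift +113.8° → +273.6°.
+273.6° lies outside (−180°, 180°]; subtract 360° → -86.4°.

-86.4°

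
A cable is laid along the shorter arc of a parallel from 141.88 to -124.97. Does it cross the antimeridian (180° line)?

Naïve |-124.97 − 141.88| = 266.85° > 180°, so the shorter arc goes the other way round — across 180°.
Signed shortest Δλ = ((-124.97 − 141.88 + 180) mod 360) − 180 = 93.15°.
Going east by 93.15° from +141.88° passes through 180° before reaching -124.97°.

Yes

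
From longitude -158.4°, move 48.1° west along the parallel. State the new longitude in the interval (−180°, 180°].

+153.5°

Start at -158.4°; shift −48.1° → -206.5°.
-206.5° lies outside (−180°, 180°]; add 360° → +153.5°.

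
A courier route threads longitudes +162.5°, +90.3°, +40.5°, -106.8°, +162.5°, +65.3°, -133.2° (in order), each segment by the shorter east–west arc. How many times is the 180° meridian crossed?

2

Leg 1: +162.5° → +90.3°, shortest Δλ = -72.2° (west) — does not cross 180°.
Leg 2: +90.3° → +40.5°, shortest Δλ = -49.8° (west) — does not cross 180°.
Leg 3: +40.5° → -106.8°, shortest Δλ = -147.3° (west) — does not cross 180°.
Leg 4: -106.8° → +162.5°, shortest Δλ = -90.7° (west) — crosses 180°.
Leg 5: +162.5° → +65.3°, shortest Δλ = -97.2° (west) — does not cross 180°.
Leg 6: +65.3° → -133.2°, shortest Δλ = 161.5° (east) — crosses 180°.
Total crossings: 2.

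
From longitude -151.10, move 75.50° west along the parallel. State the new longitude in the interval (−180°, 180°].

+133.40°

Start at -151.10°; shift −75.50° → -226.60°.
-226.60° lies outside (−180°, 180°]; add 360° → +133.40°.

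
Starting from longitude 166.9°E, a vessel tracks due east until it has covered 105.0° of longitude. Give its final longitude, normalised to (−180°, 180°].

Start at +166.9°; shift +105.0° → +271.9°.
+271.9° lies outside (−180°, 180°]; subtract 360° → -88.1°.

88.1°W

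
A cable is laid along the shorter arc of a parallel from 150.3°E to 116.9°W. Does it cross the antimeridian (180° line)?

Yes

Naïve |-116.9 − 150.3| = 267.2° > 180°, so the shorter arc goes the other way round — across 180°.
Signed shortest Δλ = ((-116.9 − 150.3 + 180) mod 360) − 180 = 92.8°.
Going east by 92.8° from +150.3° passes through 180° before reaching -116.9°.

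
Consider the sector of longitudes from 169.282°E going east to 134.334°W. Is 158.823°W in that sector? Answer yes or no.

Yes

Band width going east from +169.282° to -134.334°: ((-134.334 − 169.282) mod 360) = 56.384°.
Offset of -158.823° east of the west edge: ((-158.823 − 169.282) mod 360) = 31.895°.
31.895° ≤ 56.384° ⇒ inside.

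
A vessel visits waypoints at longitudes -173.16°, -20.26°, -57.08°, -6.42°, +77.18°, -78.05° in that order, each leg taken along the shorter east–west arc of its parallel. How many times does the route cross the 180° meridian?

Leg 1: -173.16° → -20.26°, shortest Δλ = 152.9° (east) — does not cross 180°.
Leg 2: -20.26° → -57.08°, shortest Δλ = -36.82° (west) — does not cross 180°.
Leg 3: -57.08° → -6.42°, shortest Δλ = 50.66° (east) — does not cross 180°.
Leg 4: -6.42° → +77.18°, shortest Δλ = 83.6° (east) — does not cross 180°.
Leg 5: +77.18° → -78.05°, shortest Δλ = -155.23° (west) — does not cross 180°.
Total crossings: 0.

0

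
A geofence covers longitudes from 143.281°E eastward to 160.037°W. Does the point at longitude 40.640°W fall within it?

No

Band width going east from +143.281° to -160.037°: ((-160.037 − 143.281) mod 360) = 56.682°.
Offset of -40.640° east of the west edge: ((-40.640 − 143.281) mod 360) = 176.079°.
176.079° > 56.682° ⇒ outside.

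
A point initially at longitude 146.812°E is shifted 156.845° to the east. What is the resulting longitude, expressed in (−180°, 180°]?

Start at +146.812°; shift +156.845° → +303.657°.
+303.657° lies outside (−180°, 180°]; subtract 360° → -56.343°.

56.343°W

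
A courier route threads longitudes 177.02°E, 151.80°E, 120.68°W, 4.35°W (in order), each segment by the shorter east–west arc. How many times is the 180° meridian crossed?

Leg 1: +177.02° → +151.80°, shortest Δλ = -25.22° (west) — does not cross 180°.
Leg 2: +151.80° → -120.68°, shortest Δλ = 87.52° (east) — crosses 180°.
Leg 3: -120.68° → -4.35°, shortest Δλ = 116.33° (east) — does not cross 180°.
Total crossings: 1.

1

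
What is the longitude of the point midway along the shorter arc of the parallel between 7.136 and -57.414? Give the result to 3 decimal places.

-25.139°

Signed shortest Δλ from +7.136° to -57.414° is -64.550°.
Midpoint longitude = +7.136° + (-64.550°)/2 = +7.136° − 32.275° = -25.139°.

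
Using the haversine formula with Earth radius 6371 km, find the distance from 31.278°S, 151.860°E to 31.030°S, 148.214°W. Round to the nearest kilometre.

Δλ = -148.214 − 151.860 = -300.074°; wrapped into (−180°, 180°]: 59.926°.
Δφ = -31.030 − -31.278 = 0.248°.
a = sin²(Δφ/2) + cos φ₁ · cos φ₂ · sin²(Δλ/2) = 0.182684.
c = 2·atan2(√a, √(1−a)) = 0.88326 rad → d = 6371·c ≈ 5627.27 km.

5627 km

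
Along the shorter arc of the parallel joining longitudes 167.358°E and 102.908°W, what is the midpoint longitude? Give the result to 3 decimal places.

Signed shortest Δλ from +167.358° to -102.908° is +89.734°.
Midpoint longitude = +167.358° + (+89.734°)/2 = +167.358° + 44.867° = +212.225°.
Normalise into (−180°, 180°]: -147.775°.
(The naïve average (+167.358 + -102.908)/2 = 32.225° is on the wrong side of the globe.)

147.775°W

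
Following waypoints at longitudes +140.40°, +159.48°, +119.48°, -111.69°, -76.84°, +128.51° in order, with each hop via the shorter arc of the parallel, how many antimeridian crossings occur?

Leg 1: +140.40° → +159.48°, shortest Δλ = 19.08° (east) — does not cross 180°.
Leg 2: +159.48° → +119.48°, shortest Δλ = -40.0° (west) — does not cross 180°.
Leg 3: +119.48° → -111.69°, shortest Δλ = 128.83° (east) — crosses 180°.
Leg 4: -111.69° → -76.84°, shortest Δλ = 34.85° (east) — does not cross 180°.
Leg 5: -76.84° → +128.51°, shortest Δλ = -154.65° (west) — crosses 180°.
Total crossings: 2.

2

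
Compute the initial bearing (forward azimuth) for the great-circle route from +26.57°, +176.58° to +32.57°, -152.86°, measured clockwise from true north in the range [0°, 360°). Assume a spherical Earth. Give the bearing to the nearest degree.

70°

Δλ = -152.86 − 176.58 = -329.44°; wrapped into (−180°, 180°]: 30.56°.
θ = atan2( sin Δλ · cos φ₂ , cos φ₁ · sin φ₂ − sin φ₁ · cos φ₂ · cos Δλ )
  = atan2(0.42848, 0.15689) = 69.890° → normalised to [0°, 360°): 69.890°.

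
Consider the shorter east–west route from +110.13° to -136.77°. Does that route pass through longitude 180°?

Naïve |-136.77 − 110.13| = 246.9° > 180°, so the shorter arc goes the other way round — across 180°.
Signed shortest Δλ = ((-136.77 − 110.13 + 180) mod 360) − 180 = 113.1°.
Going east by 113.1° from +110.13° passes through 180° before reaching -136.77°.

Yes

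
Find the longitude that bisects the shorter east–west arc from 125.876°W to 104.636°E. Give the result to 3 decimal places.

Signed shortest Δλ from -125.876° to +104.636° is -129.488°.
Midpoint longitude = -125.876° + (-129.488°)/2 = -125.876° − 64.744° = -190.620°.
Normalise into (−180°, 180°]: +169.380°.
(The naïve average (-125.876 + +104.636)/2 = -10.62° is on the wrong side of the globe.)

169.380°E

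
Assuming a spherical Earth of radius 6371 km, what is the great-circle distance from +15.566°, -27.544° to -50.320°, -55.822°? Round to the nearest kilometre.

7830 km

Δλ = -55.822 − -27.544 = -28.278°.
Δφ = -50.320 − 15.566 = -65.886°.
a = sin²(Δφ/2) + cos φ₁ · cos φ₂ · sin²(Δλ/2) = 0.332425.
c = 2·atan2(√a, √(1−a)) = 1.22903 rad → d = 6371·c ≈ 7830.17 km.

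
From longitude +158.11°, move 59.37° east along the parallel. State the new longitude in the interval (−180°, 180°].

Start at +158.11°; shift +59.37° → +217.48°.
+217.48° lies outside (−180°, 180°]; subtract 360° → -142.52°.

-142.52°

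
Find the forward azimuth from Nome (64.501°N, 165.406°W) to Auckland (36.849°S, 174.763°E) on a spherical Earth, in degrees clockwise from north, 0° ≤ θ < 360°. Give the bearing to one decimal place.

196.1°

Δλ = 174.763 − -165.406 = 340.169°; wrapped into (−180°, 180°]: -19.831°.
θ = atan2( sin Δλ · cos φ₂ , cos φ₁ · sin φ₂ − sin φ₁ · cos φ₂ · cos Δλ )
  = atan2(-0.27147, -0.93761) = -163.852° → normalised to [0°, 360°): 196.148°.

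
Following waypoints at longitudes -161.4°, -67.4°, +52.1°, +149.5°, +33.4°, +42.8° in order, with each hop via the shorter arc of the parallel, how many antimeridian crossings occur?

0

Leg 1: -161.4° → -67.4°, shortest Δλ = 94.0° (east) — does not cross 180°.
Leg 2: -67.4° → +52.1°, shortest Δλ = 119.5° (east) — does not cross 180°.
Leg 3: +52.1° → +149.5°, shortest Δλ = 97.4° (east) — does not cross 180°.
Leg 4: +149.5° → +33.4°, shortest Δλ = -116.1° (west) — does not cross 180°.
Leg 5: +33.4° → +42.8°, shortest Δλ = 9.4° (east) — does not cross 180°.
Total crossings: 0.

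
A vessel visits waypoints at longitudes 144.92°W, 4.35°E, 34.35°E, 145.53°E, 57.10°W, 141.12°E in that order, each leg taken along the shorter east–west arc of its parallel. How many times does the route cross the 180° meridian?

2

Leg 1: -144.92° → +4.35°, shortest Δλ = 149.27° (east) — does not cross 180°.
Leg 2: +4.35° → +34.35°, shortest Δλ = 30.0° (east) — does not cross 180°.
Leg 3: +34.35° → +145.53°, shortest Δλ = 111.18° (east) — does not cross 180°.
Leg 4: +145.53° → -57.10°, shortest Δλ = 157.37° (east) — crosses 180°.
Leg 5: -57.10° → +141.12°, shortest Δλ = -161.78° (west) — crosses 180°.
Total crossings: 2.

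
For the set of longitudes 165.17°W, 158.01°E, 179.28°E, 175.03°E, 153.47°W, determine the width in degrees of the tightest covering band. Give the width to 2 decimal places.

48.52°

Sort the longitudes: -165.17°, -153.47°, +158.01°, +175.03°, +179.28°.
Eastward gaps between consecutive values (wrapping around): 11.70°, 311.48°, 17.02°, 4.25°, 15.55°.
Largest gap = 311.48° ⇒ minimal covering band is its complement: 360° − 311.48° = 48.52°.
Band runs from +158.01° eastward to -153.47°, crossing the antimeridian.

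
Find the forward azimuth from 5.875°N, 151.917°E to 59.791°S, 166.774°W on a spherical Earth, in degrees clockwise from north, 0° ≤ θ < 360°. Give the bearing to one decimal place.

159.7°

Δλ = -166.774 − 151.917 = -318.691°; wrapped into (−180°, 180°]: 41.309°.
θ = atan2( sin Δλ · cos φ₂ , cos φ₁ · sin φ₂ − sin φ₁ · cos φ₂ · cos Δλ )
  = atan2(0.33214, -0.89834) = 159.709° → normalised to [0°, 360°): 159.709°.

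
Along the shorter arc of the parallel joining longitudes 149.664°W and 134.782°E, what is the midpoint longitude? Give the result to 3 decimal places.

172.559°E

Signed shortest Δλ from -149.664° to +134.782° is -75.554°.
Midpoint longitude = -149.664° + (-75.554°)/2 = -149.664° − 37.777° = -187.441°.
Normalise into (−180°, 180°]: +172.559°.
(The naïve average (-149.664 + +134.782)/2 = -7.441° is on the wrong side of the globe.)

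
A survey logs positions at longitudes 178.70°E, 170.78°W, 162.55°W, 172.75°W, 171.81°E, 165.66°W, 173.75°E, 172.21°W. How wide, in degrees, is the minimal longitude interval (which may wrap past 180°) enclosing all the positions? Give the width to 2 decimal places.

25.64°

Sort the longitudes: -172.75°, -172.21°, -170.78°, -165.66°, -162.55°, +171.81°, +173.75°, +178.70°.
Eastward gaps between consecutive values (wrapping around): 0.54°, 1.43°, 5.12°, 3.11°, 334.36°, 1.94°, 4.95°, 8.55°.
Largest gap = 334.36° ⇒ minimal covering band is its complement: 360° − 334.36° = 25.64°.
Band runs from +171.81° eastward to -162.55°, crossing the antimeridian.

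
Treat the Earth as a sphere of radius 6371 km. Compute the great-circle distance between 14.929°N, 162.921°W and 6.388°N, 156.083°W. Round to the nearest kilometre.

Δλ = -156.083 − -162.921 = 6.838°.
Δφ = 6.388 − 14.929 = -8.541°.
a = sin²(Δφ/2) + cos φ₁ · cos φ₂ · sin²(Δλ/2) = 0.008960.
c = 2·atan2(√a, √(1−a)) = 0.18960 rad → d = 6371·c ≈ 1207.95 km.

1208 km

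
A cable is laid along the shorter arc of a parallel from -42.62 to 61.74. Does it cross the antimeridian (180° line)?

Signed shortest Δλ = ((61.74 − -42.62 + 180) mod 360) − 180 = 104.36°.
Going east by 104.36° from -42.62° reaches +61.74° without touching 180°.

No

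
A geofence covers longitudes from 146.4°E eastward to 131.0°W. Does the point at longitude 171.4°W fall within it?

Band width going east from +146.4° to -131.0°: ((-131.0 − 146.4) mod 360) = 82.6°.
Offset of -171.4° east of the west edge: ((-171.4 − 146.4) mod 360) = 42.2°.
42.2° ≤ 82.6° ⇒ inside.

Yes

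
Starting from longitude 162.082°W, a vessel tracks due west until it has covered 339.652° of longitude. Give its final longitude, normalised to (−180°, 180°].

Start at -162.082°; shift −339.652° → -501.734°.
-501.734° lies outside (−180°, 180°]; add 360° → -141.734°.

141.734°W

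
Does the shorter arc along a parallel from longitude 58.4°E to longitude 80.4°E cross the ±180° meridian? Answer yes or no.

Signed shortest Δλ = ((80.4 − 58.4 + 180) mod 360) − 180 = 22.0°.
Going east by 22.0° from +58.4° reaches +80.4° without touching 180°.

No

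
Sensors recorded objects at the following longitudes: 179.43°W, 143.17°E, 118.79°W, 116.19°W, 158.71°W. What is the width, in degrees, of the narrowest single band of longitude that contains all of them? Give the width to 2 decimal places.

Sort the longitudes: -179.43°, -158.71°, -118.79°, -116.19°, +143.17°.
Eastward gaps between consecutive values (wrapping around): 20.72°, 39.92°, 2.60°, 259.36°, 37.40°.
Largest gap = 259.36° ⇒ minimal covering band is its complement: 360° − 259.36° = 100.64°.
Band runs from +143.17° eastward to -116.19°, crossing the antimeridian.

100.64°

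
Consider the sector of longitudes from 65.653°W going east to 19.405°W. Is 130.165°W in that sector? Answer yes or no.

No

Band width going east from -65.653° to -19.405°: ((-19.405 − -65.653) mod 360) = 46.248°.
Offset of -130.165° east of the west edge: ((-130.165 − -65.653) mod 360) = 295.488°.
295.488° > 46.248° ⇒ outside.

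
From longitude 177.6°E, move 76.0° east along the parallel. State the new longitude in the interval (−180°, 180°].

Start at +177.6°; shift +76.0° → +253.6°.
+253.6° lies outside (−180°, 180°]; subtract 360° → -106.4°.

106.4°W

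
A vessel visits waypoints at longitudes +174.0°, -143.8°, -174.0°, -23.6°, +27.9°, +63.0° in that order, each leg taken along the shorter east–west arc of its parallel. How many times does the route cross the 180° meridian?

1

Leg 1: +174.0° → -143.8°, shortest Δλ = 42.2° (east) — crosses 180°.
Leg 2: -143.8° → -174.0°, shortest Δλ = -30.2° (west) — does not cross 180°.
Leg 3: -174.0° → -23.6°, shortest Δλ = 150.4° (east) — does not cross 180°.
Leg 4: -23.6° → +27.9°, shortest Δλ = 51.5° (east) — does not cross 180°.
Leg 5: +27.9° → +63.0°, shortest Δλ = 35.1° (east) — does not cross 180°.
Total crossings: 1.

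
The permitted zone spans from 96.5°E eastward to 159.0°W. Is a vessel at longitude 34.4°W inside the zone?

Band width going east from +96.5° to -159.0°: ((-159.0 − 96.5) mod 360) = 104.5°.
Offset of -34.4° east of the west edge: ((-34.4 − 96.5) mod 360) = 229.1°.
229.1° > 104.5° ⇒ outside.

No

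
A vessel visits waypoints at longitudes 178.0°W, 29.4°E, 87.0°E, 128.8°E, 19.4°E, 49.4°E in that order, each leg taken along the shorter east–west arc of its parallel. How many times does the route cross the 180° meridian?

Leg 1: -178.0° → +29.4°, shortest Δλ = -152.6° (west) — crosses 180°.
Leg 2: +29.4° → +87.0°, shortest Δλ = 57.6° (east) — does not cross 180°.
Leg 3: +87.0° → +128.8°, shortest Δλ = 41.8° (east) — does not cross 180°.
Leg 4: +128.8° → +19.4°, shortest Δλ = -109.4° (west) — does not cross 180°.
Leg 5: +19.4° → +49.4°, shortest Δλ = 30.0° (east) — does not cross 180°.
Total crossings: 1.

1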